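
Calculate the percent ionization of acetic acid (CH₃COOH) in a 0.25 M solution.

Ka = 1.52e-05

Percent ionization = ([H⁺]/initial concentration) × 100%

Using Ka equilibrium: x² + Ka×x - Ka×C = 0. Solving: [H⁺] = 1.9418e-03. Percent = (1.9418e-03/0.25) × 100

Percent ionization = 0.777%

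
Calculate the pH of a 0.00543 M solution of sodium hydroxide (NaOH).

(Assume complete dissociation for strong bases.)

[OH⁻] = 0.00543 M for strong base. pOH = -log[OH⁻] = 2.27, pH = 14 - pOH

pH = 11.73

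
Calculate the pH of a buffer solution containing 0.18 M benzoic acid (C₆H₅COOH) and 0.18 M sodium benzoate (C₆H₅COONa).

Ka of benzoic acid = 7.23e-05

pKa = -log(7.23e-05) = 4.14. pH = pKa + log([A⁻]/[HA]) = 4.14 + log(0.18/0.18)

pH = 4.14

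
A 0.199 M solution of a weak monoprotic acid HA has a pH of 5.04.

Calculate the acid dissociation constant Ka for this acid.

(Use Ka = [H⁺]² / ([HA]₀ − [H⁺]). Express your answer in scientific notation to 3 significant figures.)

[H⁺] = 10^(−pH) = 10^(−5.04) = 9.120e-06 M. For HA ⇌ H⁺ + A⁻, Ka = [H⁺][A⁻]/[HA] = [H⁺]² / ([HA]₀ − [H⁺]) = (9.120e-06)² / (0.199 − 9.120e-06) = 4.18e-10.

K_a = 4.18e-10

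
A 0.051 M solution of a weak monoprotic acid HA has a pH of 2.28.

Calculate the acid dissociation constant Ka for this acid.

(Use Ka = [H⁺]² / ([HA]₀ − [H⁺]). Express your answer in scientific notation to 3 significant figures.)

[H⁺] = 10^(−pH) = 10^(−2.28) = 5.248e-03 M. For HA ⇌ H⁺ + A⁻, Ka = [H⁺][A⁻]/[HA] = [H⁺]² / ([HA]₀ − [H⁺]) = (5.248e-03)² / (0.051 − 5.248e-03) = 6.02e-04.

K_a = 6.02e-04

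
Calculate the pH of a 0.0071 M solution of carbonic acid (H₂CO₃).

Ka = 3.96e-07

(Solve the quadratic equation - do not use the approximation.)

x² + Ka×x - Ka×C = 0. Using quadratic formula: [H⁺] = 5.2827e-05

pH = 4.28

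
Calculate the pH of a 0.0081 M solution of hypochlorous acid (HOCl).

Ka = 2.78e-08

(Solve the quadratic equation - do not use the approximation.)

x² + Ka×x - Ka×C = 0. Using quadratic formula: [H⁺] = 1.4992e-05

pH = 4.82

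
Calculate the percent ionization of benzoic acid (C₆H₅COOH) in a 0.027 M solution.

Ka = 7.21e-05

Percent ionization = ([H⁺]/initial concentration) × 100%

Using Ka equilibrium: x² + Ka×x - Ka×C = 0. Solving: [H⁺] = 1.3597e-03. Percent = (1.3597e-03/0.027) × 100

Percent ionization = 5.04%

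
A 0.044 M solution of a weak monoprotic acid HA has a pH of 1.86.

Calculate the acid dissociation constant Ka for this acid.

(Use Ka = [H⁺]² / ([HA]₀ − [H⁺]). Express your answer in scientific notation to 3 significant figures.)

[H⁺] = 10^(−pH) = 10^(−1.86) = 1.380e-02 M. For HA ⇌ H⁺ + A⁻, Ka = [H⁺][A⁻]/[HA] = [H⁺]² / ([HA]₀ − [H⁺]) = (1.380e-02)² / (0.044 − 1.380e-02) = 6.31e-03.

K_a = 6.31e-03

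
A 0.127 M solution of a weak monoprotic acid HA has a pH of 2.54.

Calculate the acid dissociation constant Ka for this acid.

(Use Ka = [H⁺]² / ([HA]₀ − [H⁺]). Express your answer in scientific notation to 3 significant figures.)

[H⁺] = 10^(−pH) = 10^(−2.54) = 2.884e-03 M. For HA ⇌ H⁺ + A⁻, Ka = [H⁺][A⁻]/[HA] = [H⁺]² / ([HA]₀ − [H⁺]) = (2.884e-03)² / (0.127 − 2.884e-03) = 6.70e-05.

K_a = 6.70e-05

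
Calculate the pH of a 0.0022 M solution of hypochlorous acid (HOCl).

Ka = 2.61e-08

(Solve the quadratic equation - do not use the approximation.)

x² + Ka×x - Ka×C = 0. Using quadratic formula: [H⁺] = 7.5646e-06

pH = 5.12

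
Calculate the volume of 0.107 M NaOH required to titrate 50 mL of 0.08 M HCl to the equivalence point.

At equivalence: moles acid = moles base. moles HCl = 0.08 × 50/1000 = 0.004 mol. V_base = moles / 0.107 × 1000 = 37.4 mL.

V_{base} = 37.4 mL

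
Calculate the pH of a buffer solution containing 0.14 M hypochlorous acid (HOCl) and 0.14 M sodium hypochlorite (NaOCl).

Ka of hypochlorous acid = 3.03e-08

pKa = -log(3.03e-08) = 7.52. pH = pKa + log([A⁻]/[HA]) = 7.52 + log(0.14/0.14)

pH = 7.52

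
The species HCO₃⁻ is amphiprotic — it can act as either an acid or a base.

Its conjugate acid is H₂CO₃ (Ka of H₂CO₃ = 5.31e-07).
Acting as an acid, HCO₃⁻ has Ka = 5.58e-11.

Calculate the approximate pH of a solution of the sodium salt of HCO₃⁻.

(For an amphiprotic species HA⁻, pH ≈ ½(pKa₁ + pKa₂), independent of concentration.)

pKa₁ = -log(5.31e-07) = 6.27; pKa₂ = -log(5.58e-11) = 10.25. For an amphiprotic species, pH ≈ ½(pKa₁ + pKa₂) = ½(6.27 + 10.25) = 8.26.

pH = 8.26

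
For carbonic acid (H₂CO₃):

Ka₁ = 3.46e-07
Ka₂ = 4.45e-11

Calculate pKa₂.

pKa₂ = -log(Ka₂) = -log(4.45e-11) = 10.35.

pK_{a2} = 10.35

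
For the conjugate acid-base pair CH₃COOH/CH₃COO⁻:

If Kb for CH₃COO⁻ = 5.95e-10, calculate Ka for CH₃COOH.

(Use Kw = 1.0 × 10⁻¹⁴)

For a conjugate pair Ka × Kb = Kw, so Ka = Kw/Kb = 1.0 × 10⁻¹⁴ / 5.95e-10 = 1.68e-05.

K_a = 1.68e-05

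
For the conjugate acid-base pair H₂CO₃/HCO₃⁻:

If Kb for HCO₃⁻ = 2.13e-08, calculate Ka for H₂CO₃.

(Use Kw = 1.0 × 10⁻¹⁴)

For a conjugate pair Ka × Kb = Kw, so Ka = Kw/Kb = 1.0 × 10⁻¹⁴ / 2.13e-08 = 4.69e-07.

K_a = 4.69e-07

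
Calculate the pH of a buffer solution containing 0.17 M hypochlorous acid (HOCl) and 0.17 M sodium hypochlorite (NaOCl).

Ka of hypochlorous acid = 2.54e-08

pKa = -log(2.54e-08) = 7.60. pH = pKa + log([A⁻]/[HA]) = 7.60 + log(0.17/0.17)

pH = 7.60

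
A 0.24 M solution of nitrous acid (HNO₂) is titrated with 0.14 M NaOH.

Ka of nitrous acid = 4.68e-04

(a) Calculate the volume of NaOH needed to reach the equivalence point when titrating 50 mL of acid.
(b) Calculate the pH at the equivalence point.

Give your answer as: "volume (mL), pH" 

moles acid = 0.24 × 50/1000 = 0.012 mol; V_base = moles/0.14 × 1000 = 85.7 mL. At equivalence only the conjugate base is present: [A⁻] = 0.012/0.136 = 8.8421e-02 M. Kb = Kw/Ka = 2.14e-11; [OH⁻] = √(Kb × [A⁻]) = 1.3745e-06; pOH = 5.86; pH = 14 - pOH = 8.14.

V = 85.7 mL, pH = 8.14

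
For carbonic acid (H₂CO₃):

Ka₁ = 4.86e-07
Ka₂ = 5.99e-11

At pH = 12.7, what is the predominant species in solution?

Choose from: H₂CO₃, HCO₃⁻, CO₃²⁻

pKa₁ = 6.31, pKa₂ = 10.22. For a polyprotic acid the predominant species crosses at each pKa: below pKa_n the protonated form dominates, above it the deprotonated form does. At pH = 12.7, the predominant species is CO₃²⁻.

CO₃²⁻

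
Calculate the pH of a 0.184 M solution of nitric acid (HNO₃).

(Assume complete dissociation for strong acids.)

[H⁺] = 0.184 M for strong acid. pH = -log[H⁺] = -log(0.184)

pH = 0.74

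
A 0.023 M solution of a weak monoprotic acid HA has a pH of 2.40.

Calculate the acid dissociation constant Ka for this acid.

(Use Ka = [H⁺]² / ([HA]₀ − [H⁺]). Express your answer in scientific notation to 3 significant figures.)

[H⁺] = 10^(−pH) = 10^(−2.40) = 3.981e-03 M. For HA ⇌ H⁺ + A⁻, Ka = [H⁺][A⁻]/[HA] = [H⁺]² / ([HA]₀ − [H⁺]) = (3.981e-03)² / (0.023 − 3.981e-03) = 8.33e-04.

K_a = 8.33e-04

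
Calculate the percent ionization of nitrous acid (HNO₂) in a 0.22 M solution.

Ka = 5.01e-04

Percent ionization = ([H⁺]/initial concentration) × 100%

Using Ka equilibrium: x² + Ka×x - Ka×C = 0. Solving: [H⁺] = 1.0251e-02. Percent = (1.0251e-02/0.22) × 100

Percent ionization = 4.66%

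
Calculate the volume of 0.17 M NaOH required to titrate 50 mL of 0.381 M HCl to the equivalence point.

At equivalence: moles acid = moles base. moles HCl = 0.381 × 50/1000 = 0.01905 mol. V_base = moles / 0.17 × 1000 = 112.1 mL.

V_{base} = 112.1 mL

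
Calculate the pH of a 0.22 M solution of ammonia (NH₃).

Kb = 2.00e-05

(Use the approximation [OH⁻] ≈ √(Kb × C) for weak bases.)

[OH⁻] = √(Kb × C) = √(2.00e-05 × 0.22) = 2.0976e-03. pOH = 2.68, pH = 14 - pOH

pH = 11.32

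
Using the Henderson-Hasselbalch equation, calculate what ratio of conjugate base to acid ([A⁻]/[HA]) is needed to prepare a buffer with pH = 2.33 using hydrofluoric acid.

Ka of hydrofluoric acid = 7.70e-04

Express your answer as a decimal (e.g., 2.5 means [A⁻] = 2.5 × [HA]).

pKa = -log(7.70e-04) = 3.1135. pH = pKa + log([A⁻]/[HA]), so log([A⁻]/[HA]) = pH − pKa = 2.33 − 3.1135 = -0.7835. [A⁻]/[HA] = 10^(-0.7835) = 0.165

[A⁻]/[HA] = 0.165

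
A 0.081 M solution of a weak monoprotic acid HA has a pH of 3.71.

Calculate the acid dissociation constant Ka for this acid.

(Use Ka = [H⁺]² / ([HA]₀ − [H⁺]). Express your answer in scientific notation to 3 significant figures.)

[H⁺] = 10^(−pH) = 10^(−3.71) = 1.950e-04 M. For HA ⇌ H⁺ + A⁻, Ka = [H⁺][A⁻]/[HA] = [H⁺]² / ([HA]₀ − [H⁺]) = (1.950e-04)² / (0.081 − 1.950e-04) = 4.71e-07.

K_a = 4.71e-07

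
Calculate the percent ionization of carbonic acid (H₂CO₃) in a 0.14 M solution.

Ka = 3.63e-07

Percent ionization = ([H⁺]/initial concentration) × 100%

Using Ka equilibrium: x² + Ka×x - Ka×C = 0. Solving: [H⁺] = 2.2525e-04. Percent = (2.2525e-04/0.14) × 100

Percent ionization = 0.161%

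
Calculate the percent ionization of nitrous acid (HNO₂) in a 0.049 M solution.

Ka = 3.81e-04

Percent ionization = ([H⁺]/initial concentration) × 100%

Using Ka equilibrium: x² + Ka×x - Ka×C = 0. Solving: [H⁺] = 4.1345e-03. Percent = (4.1345e-03/0.049) × 100

Percent ionization = 8.44%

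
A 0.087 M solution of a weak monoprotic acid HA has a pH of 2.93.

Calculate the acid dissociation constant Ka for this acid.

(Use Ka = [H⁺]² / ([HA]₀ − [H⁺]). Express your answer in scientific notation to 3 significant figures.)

[H⁺] = 10^(−pH) = 10^(−2.93) = 1.175e-03 M. For HA ⇌ H⁺ + A⁻, Ka = [H⁺][A⁻]/[HA] = [H⁺]² / ([HA]₀ − [H⁺]) = (1.175e-03)² / (0.087 − 1.175e-03) = 1.61e-05.

K_a = 1.61e-05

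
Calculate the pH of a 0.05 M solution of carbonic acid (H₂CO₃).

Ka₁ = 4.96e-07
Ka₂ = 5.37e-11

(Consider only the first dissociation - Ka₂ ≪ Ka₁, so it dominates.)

First dissociation dominates. From Ka₁ = [H⁺][HA⁻]/[H₂A], x² + Ka₁·x − Ka₁·C = 0 with C = 0.05 M and Ka₁ = 4.96e-07. Solving: [H⁺] = (−Ka₁ + √(Ka₁² + 4·Ka₁·C)) / 2 = 1.5723e-04 M. pH = -log(1.5723e-04) = 3.80.

pH = 3.80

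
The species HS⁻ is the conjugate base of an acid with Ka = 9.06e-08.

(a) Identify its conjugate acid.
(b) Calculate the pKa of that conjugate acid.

(a) The conjugate acid is formed by adding one H⁺ to HS⁻, giving H₂S. (b) pKa = -log(Ka) = -log(9.06e-08) = 7.04.

Conjugate acid: H₂S; pK_a = 7.04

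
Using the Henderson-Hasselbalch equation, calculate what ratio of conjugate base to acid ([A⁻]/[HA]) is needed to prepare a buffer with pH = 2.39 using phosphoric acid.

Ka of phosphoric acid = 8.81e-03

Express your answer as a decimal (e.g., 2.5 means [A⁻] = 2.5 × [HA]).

pKa = -log(8.81e-03) = 2.0550. pH = pKa + log([A⁻]/[HA]), so log([A⁻]/[HA]) = pH − pKa = 2.39 − 2.0550 = 0.3350. [A⁻]/[HA] = 10^(0.3350) = 2.16

[A⁻]/[HA] = 2.16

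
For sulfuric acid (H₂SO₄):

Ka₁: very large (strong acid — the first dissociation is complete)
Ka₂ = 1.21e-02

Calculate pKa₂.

pKa₂ = -log(Ka₂) = -log(1.21e-02) = 1.92.

pK_{a2} = 1.92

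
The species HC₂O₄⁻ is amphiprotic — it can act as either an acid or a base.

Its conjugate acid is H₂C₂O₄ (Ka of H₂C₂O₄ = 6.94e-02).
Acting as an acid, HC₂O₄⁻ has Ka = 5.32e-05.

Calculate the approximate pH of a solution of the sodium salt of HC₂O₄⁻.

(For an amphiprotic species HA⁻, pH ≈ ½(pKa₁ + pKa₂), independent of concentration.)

pKa₁ = -log(6.94e-02) = 1.16; pKa₂ = -log(5.32e-05) = 4.27. For an amphiprotic species, pH ≈ ½(pKa₁ + pKa₂) = ½(1.16 + 4.27) = 2.72.

pH = 2.72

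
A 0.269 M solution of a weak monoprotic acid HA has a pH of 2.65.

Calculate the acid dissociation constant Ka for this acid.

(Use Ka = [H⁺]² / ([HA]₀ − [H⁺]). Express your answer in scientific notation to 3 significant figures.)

[H⁺] = 10^(−pH) = 10^(−2.65) = 2.239e-03 M. For HA ⇌ H⁺ + A⁻, Ka = [H⁺][A⁻]/[HA] = [H⁺]² / ([HA]₀ − [H⁺]) = (2.239e-03)² / (0.269 − 2.239e-03) = 1.88e-05.

K_a = 1.88e-05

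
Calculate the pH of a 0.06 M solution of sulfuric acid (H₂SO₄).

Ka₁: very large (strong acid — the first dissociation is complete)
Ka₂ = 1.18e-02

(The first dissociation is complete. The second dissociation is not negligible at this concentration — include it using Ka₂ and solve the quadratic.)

First dissociation is complete: [H⁺]₀ = [HSO₄⁻]₀ = C = 0.06 M. Second dissociation HSO₄⁻ ⇌ H⁺ + SO₄²⁻: let x = [SO₄²⁻]. Ka₂ = (C + x)·x / (C − x) = 1.18e-02 → x² + (C + Ka₂)·x − Ka₂·C = 0 → x² + 0.07180·x − 7.080e-04 = 0. x = (−0.07180 + √(0.07180² + 4 × 7.080e-04)) / 2 = 8.7857e-03 M. [H⁺] = C + x = 0.06 + 8.7857e-03 = 6.8786e-02 M. pH = -log(6.8786e-02) = 1.16.

pH = 1.16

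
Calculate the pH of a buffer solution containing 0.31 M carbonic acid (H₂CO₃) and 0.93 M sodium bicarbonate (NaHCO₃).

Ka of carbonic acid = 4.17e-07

pKa = -log(4.17e-07) = 6.38. pH = pKa + log([A⁻]/[HA]) = 6.38 + log(0.93/0.31)

pH = 6.86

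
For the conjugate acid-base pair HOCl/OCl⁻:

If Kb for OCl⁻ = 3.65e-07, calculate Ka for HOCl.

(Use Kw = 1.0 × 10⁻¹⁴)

For a conjugate pair Ka × Kb = Kw, so Ka = Kw/Kb = 1.0 × 10⁻¹⁴ / 3.65e-07 = 2.74e-08.

K_a = 2.74e-08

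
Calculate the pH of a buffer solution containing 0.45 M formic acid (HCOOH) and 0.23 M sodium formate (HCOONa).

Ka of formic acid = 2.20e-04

pKa = -log(2.20e-04) = 3.66. pH = pKa + log([A⁻]/[HA]) = 3.66 + log(0.23/0.45)

pH = 3.37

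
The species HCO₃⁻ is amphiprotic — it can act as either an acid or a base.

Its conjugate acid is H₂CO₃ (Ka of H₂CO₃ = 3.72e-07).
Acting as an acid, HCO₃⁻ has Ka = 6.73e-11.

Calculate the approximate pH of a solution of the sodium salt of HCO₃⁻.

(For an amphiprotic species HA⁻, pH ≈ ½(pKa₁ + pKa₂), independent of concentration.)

pKa₁ = -log(3.72e-07) = 6.43; pKa₂ = -log(6.73e-11) = 10.17. For an amphiprotic species, pH ≈ ½(pKa₁ + pKa₂) = ½(6.43 + 10.17) = 8.30.

pH = 8.30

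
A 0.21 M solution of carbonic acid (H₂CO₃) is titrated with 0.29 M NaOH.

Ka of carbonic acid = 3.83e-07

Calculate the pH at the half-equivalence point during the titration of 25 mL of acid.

At half-equivalence [HA] = [A⁻], so Henderson-Hasselbalch gives pH = pKa = -log(3.83e-07) = 6.42.

pH = pKa = 6.42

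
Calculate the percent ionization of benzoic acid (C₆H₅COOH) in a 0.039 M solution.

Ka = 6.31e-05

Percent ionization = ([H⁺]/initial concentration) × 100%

Using Ka equilibrium: x² + Ka×x - Ka×C = 0. Solving: [H⁺] = 1.5375e-03. Percent = (1.5375e-03/0.039) × 100

Percent ionization = 3.94%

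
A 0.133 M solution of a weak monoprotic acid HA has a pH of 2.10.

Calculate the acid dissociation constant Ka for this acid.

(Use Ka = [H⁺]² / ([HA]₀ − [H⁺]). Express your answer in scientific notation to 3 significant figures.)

[H⁺] = 10^(−pH) = 10^(−2.10) = 7.943e-03 M. For HA ⇌ H⁺ + A⁻, Ka = [H⁺][A⁻]/[HA] = [H⁺]² / ([HA]₀ − [H⁺]) = (7.943e-03)² / (0.133 − 7.943e-03) = 5.05e-04.

K_a = 5.05e-04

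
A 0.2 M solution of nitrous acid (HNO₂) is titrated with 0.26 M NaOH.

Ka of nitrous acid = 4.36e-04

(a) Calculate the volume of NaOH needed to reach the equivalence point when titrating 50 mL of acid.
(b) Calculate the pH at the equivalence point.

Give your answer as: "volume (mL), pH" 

moles acid = 0.2 × 50/1000 = 0.01 mol; V_base = moles/0.26 × 1000 = 38.5 mL. At equivalence only the conjugate base is present: [A⁻] = 0.01/0.088 = 1.1304e-01 M. Kb = Kw/Ka = 2.29e-11; [OH⁻] = √(Kb × [A⁻]) = 1.6102e-06; pOH = 5.79; pH = 14 - pOH = 8.21.

V = 38.5 mL, pH = 8.21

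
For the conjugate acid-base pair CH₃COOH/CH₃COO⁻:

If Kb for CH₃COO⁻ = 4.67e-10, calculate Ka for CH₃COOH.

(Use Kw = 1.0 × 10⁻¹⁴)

For a conjugate pair Ka × Kb = Kw, so Ka = Kw/Kb = 1.0 × 10⁻¹⁴ / 4.67e-10 = 2.14e-05.

K_a = 2.14e-05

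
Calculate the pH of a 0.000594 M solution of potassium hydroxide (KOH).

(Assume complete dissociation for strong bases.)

[OH⁻] = 0.000594 M for strong base. pOH = -log[OH⁻] = 3.23, pH = 14 - pOH

pH = 10.77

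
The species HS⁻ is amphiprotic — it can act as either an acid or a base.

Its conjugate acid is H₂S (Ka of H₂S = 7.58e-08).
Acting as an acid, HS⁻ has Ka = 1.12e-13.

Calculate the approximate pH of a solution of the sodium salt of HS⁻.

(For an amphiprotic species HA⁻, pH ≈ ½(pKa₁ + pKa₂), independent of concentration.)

pKa₁ = -log(7.58e-08) = 7.12; pKa₂ = -log(1.12e-13) = 12.95. For an amphiprotic species, pH ≈ ½(pKa₁ + pKa₂) = ½(7.12 + 12.95) = 10.04.

pH = 10.04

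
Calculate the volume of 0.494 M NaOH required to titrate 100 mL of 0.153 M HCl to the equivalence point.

At equivalence: moles acid = moles base. moles HCl = 0.153 × 100/1000 = 0.0153 mol. V_base = moles / 0.494 × 1000 = 31.0 mL.

V_{base} = 31.0 mL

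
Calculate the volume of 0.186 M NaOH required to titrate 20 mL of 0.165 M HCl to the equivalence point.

At equivalence: moles acid = moles base. moles HCl = 0.165 × 20/1000 = 0.0033 mol. V_base = moles / 0.186 × 1000 = 17.7 mL.

V_{base} = 17.7 mL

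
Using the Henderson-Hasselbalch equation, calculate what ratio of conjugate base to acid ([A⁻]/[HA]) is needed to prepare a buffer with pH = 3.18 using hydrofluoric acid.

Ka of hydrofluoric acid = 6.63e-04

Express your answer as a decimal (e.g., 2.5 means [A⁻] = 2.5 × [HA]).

pKa = -log(6.63e-04) = 3.1785. pH = pKa + log([A⁻]/[HA]), so log([A⁻]/[HA]) = pH − pKa = 3.18 − 3.1785 = 0.0015. [A⁻]/[HA] = 10^(0.0015) = 1.00

[A⁻]/[HA] = 1.00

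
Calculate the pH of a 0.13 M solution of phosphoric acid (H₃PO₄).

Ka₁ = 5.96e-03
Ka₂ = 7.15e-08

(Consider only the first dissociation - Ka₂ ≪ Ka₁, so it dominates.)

First dissociation dominates. From Ka₁ = [H⁺][HA⁻]/[H₂A], x² + Ka₁·x − Ka₁·C = 0 with C = 0.13 M and Ka₁ = 5.96e-03. Solving: [H⁺] = (−Ka₁ + √(Ka₁² + 4·Ka₁·C)) / 2 = 2.5014e-02 M. pH = -log(2.5014e-02) = 1.60.

pH = 1.60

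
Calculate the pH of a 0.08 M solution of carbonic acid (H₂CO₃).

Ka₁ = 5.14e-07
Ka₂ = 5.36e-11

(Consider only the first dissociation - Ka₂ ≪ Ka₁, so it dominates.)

First dissociation dominates. From Ka₁ = [H⁺][HA⁻]/[H₂A], x² + Ka₁·x − Ka₁·C = 0 with C = 0.08 M and Ka₁ = 5.14e-07. Solving: [H⁺] = (−Ka₁ + √(Ka₁² + 4·Ka₁·C)) / 2 = 2.0252e-04 M. pH = -log(2.0252e-04) = 3.69.

pH = 3.69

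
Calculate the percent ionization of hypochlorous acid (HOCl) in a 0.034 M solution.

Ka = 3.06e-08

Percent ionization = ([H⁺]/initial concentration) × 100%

Using Ka equilibrium: x² + Ka×x - Ka×C = 0. Solving: [H⁺] = 3.2240e-05. Percent = (3.2240e-05/0.034) × 100

Percent ionization = 0.0948%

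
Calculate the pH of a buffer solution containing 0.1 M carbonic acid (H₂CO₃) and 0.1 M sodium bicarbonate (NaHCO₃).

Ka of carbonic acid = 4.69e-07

pKa = -log(4.69e-07) = 6.33. pH = pKa + log([A⁻]/[HA]) = 6.33 + log(0.1/0.1)

pH = 6.33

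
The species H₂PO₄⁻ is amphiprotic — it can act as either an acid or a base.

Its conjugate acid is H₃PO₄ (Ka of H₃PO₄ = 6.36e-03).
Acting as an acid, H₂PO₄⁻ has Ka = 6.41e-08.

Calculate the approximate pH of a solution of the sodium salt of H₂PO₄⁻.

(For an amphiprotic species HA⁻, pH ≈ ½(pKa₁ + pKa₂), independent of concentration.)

pKa₁ = -log(6.36e-03) = 2.20; pKa₂ = -log(6.41e-08) = 7.19. For an amphiprotic species, pH ≈ ½(pKa₁ + pKa₂) = ½(2.20 + 7.19) = 4.69.

pH = 4.69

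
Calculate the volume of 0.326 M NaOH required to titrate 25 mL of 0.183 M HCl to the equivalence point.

At equivalence: moles acid = moles base. moles HCl = 0.183 × 25/1000 = 0.004575 mol. V_base = moles / 0.326 × 1000 = 14.0 mL.

V_{base} = 14.0 mL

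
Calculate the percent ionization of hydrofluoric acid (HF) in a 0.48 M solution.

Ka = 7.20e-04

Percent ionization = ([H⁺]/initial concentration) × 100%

Using Ka equilibrium: x² + Ka×x - Ka×C = 0. Solving: [H⁺] = 1.8234e-02. Percent = (1.8234e-02/0.48) × 100

Percent ionization = 3.8%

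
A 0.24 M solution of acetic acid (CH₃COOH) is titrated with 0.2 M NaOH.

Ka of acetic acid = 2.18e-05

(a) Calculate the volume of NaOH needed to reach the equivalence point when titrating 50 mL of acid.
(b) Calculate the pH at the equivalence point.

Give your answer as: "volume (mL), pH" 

moles acid = 0.24 × 50/1000 = 0.012 mol; V_base = moles/0.2 × 1000 = 60.0 mL. At equivalence only the conjugate base is present: [A⁻] = 0.012/0.110 = 1.0909e-01 M. Kb = Kw/Ka = 4.59e-10; [OH⁻] = √(Kb × [A⁻]) = 7.0740e-06; pOH = 5.15; pH = 14 - pOH = 8.85.

V = 60.0 mL, pH = 8.85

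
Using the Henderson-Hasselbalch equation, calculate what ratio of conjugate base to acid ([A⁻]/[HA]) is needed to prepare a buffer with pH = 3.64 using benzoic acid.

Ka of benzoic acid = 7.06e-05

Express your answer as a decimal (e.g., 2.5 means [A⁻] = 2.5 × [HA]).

pKa = -log(7.06e-05) = 4.1512. pH = pKa + log([A⁻]/[HA]), so log([A⁻]/[HA]) = pH − pKa = 3.64 − 4.1512 = -0.5112. [A⁻]/[HA] = 10^(-0.5112) = 0.308

[A⁻]/[HA] = 0.308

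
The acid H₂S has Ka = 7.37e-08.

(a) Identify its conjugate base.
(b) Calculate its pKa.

(a) The conjugate base is formed by removing one H⁺ from H₂S, giving HS⁻. (b) pKa = -log(Ka) = -log(7.37e-08) = 7.13.

Conjugate base: HS⁻; pK_a = 7.13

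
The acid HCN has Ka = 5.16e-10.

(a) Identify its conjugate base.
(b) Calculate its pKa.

(a) The conjugate base is formed by removing one H⁺ from HCN, giving CN⁻. (b) pKa = -log(Ka) = -log(5.16e-10) = 9.29.

Conjugate base: CN⁻; pK_a = 9.29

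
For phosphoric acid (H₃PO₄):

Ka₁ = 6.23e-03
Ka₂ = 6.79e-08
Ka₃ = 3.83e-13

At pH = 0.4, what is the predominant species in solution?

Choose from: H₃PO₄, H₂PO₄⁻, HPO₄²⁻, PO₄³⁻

pKa₁ = 2.21, pKa₂ = 7.17, pKa₃ = 12.42. For a polyprotic acid the predominant species crosses at each pKa: below pKa_n the protonated form dominates, above it the deprotonated form does. At pH = 0.4, the predominant species is H₃PO₄.

H₃PO₄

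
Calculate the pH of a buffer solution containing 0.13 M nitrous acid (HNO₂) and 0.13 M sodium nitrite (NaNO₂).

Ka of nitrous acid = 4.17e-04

pKa = -log(4.17e-04) = 3.38. pH = pKa + log([A⁻]/[HA]) = 3.38 + log(0.13/0.13)

pH = 3.38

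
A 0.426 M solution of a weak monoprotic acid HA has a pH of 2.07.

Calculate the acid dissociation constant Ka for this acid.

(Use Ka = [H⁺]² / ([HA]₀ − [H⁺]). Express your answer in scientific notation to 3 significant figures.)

[H⁺] = 10^(−pH) = 10^(−2.07) = 8.511e-03 M. For HA ⇌ H⁺ + A⁻, Ka = [H⁺][A⁻]/[HA] = [H⁺]² / ([HA]₀ − [H⁺]) = (8.511e-03)² / (0.426 − 8.511e-03) = 1.74e-04.

K_a = 1.74e-04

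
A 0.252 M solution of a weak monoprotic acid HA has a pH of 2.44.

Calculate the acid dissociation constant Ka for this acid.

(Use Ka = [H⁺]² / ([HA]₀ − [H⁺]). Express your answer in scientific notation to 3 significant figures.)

[H⁺] = 10^(−pH) = 10^(−2.44) = 3.631e-03 M. For HA ⇌ H⁺ + A⁻, Ka = [H⁺][A⁻]/[HA] = [H⁺]² / ([HA]₀ − [H⁺]) = (3.631e-03)² / (0.252 − 3.631e-03) = 5.31e-05.

K_a = 5.31e-05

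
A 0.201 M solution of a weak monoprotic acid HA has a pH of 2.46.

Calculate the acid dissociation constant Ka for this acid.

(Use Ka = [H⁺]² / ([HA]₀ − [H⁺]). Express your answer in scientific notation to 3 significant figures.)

[H⁺] = 10^(−pH) = 10^(−2.46) = 3.467e-03 M. For HA ⇌ H⁺ + A⁻, Ka = [H⁺][A⁻]/[HA] = [H⁺]² / ([HA]₀ − [H⁺]) = (3.467e-03)² / (0.201 − 3.467e-03) = 6.09e-05.

K_a = 6.09e-05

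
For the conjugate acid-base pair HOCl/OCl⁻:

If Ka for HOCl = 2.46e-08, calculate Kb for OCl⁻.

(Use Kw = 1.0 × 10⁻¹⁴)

For a conjugate pair Ka × Kb = Kw, so Kb = Kw/Ka = 1.0 × 10⁻¹⁴ / 2.46e-08 = 4.07e-07.

K_b = 4.07e-07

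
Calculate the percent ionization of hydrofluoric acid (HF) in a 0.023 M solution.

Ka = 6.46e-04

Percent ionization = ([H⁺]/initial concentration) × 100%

Using Ka equilibrium: x² + Ka×x - Ka×C = 0. Solving: [H⁺] = 3.5451e-03. Percent = (3.5451e-03/0.023) × 100

Percent ionization = 15.4%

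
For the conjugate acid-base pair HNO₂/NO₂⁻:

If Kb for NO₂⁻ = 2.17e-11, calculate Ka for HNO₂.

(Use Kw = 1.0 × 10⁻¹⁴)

For a conjugate pair Ka × Kb = Kw, so Ka = Kw/Kb = 1.0 × 10⁻¹⁴ / 2.17e-11 = 4.61e-04.

K_a = 4.61e-04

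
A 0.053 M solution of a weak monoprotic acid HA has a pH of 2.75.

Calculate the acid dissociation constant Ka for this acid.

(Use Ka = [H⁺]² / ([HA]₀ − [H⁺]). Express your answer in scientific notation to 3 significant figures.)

[H⁺] = 10^(−pH) = 10^(−2.75) = 1.778e-03 M. For HA ⇌ H⁺ + A⁻, Ka = [H⁺][A⁻]/[HA] = [H⁺]² / ([HA]₀ − [H⁺]) = (1.778e-03)² / (0.053 − 1.778e-03) = 6.17e-05.

K_a = 6.17e-05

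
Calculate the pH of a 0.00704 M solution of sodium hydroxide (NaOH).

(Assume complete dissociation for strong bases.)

[OH⁻] = 0.00704 M for strong base. pOH = -log[OH⁻] = 2.15, pH = 14 - pOH

pH = 11.85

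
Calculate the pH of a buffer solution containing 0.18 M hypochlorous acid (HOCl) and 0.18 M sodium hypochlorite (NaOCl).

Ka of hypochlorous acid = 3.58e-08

pKa = -log(3.58e-08) = 7.45. pH = pKa + log([A⁻]/[HA]) = 7.45 + log(0.18/0.18)

pH = 7.45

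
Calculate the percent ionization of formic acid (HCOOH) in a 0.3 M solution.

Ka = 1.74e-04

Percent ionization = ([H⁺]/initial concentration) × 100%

Using Ka equilibrium: x² + Ka×x - Ka×C = 0. Solving: [H⁺] = 7.1385e-03. Percent = (7.1385e-03/0.3) × 100

Percent ionization = 2.38%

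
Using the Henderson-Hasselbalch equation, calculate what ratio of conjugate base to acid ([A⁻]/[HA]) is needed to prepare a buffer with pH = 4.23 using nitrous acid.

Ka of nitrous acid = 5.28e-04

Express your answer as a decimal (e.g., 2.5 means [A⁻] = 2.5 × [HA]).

pKa = -log(5.28e-04) = 3.2774. pH = pKa + log([A⁻]/[HA]), so log([A⁻]/[HA]) = pH − pKa = 4.23 − 3.2774 = 0.9526. [A⁻]/[HA] = 10^(0.9526) = 8.97

[A⁻]/[HA] = 8.97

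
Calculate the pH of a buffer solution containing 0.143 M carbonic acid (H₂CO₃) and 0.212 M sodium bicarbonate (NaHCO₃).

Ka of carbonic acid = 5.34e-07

pKa = -log(5.34e-07) = 6.27. pH = pKa + log([A⁻]/[HA]) = 6.27 + log(0.212/0.143)

pH = 6.44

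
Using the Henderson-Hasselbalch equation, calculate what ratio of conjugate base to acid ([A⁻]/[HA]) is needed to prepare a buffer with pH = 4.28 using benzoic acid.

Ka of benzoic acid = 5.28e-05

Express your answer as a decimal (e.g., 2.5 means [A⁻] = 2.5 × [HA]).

pKa = -log(5.28e-05) = 4.2774. pH = pKa + log([A⁻]/[HA]), so log([A⁻]/[HA]) = pH − pKa = 4.28 − 4.2774 = 0.0026. [A⁻]/[HA] = 10^(0.0026) = 1.01

[A⁻]/[HA] = 1.01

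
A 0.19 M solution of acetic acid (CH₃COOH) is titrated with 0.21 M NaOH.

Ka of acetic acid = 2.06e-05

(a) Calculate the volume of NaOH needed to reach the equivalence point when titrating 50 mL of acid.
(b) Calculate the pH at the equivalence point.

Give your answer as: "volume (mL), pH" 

moles acid = 0.19 × 50/1000 = 0.0095 mol; V_base = moles/0.21 × 1000 = 45.2 mL. At equivalence only the conjugate base is present: [A⁻] = 0.0095/0.095 = 9.9750e-02 M. Kb = Kw/Ka = 4.85e-10; [OH⁻] = √(Kb × [A⁻]) = 6.9586e-06; pOH = 5.16; pH = 14 - pOH = 8.84.

V = 45.2 mL, pH = 8.84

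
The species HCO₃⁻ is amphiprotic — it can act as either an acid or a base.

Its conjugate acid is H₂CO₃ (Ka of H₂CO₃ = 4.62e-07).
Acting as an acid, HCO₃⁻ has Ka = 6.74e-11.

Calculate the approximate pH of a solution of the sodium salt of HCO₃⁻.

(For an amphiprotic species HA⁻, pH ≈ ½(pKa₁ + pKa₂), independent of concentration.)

pKa₁ = -log(4.62e-07) = 6.34; pKa₂ = -log(6.74e-11) = 10.17. For an amphiprotic species, pH ≈ ½(pKa₁ + pKa₂) = ½(6.34 + 10.17) = 8.25.

pH = 8.25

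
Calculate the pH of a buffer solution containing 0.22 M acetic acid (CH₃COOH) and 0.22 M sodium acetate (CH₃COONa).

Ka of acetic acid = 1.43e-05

pKa = -log(1.43e-05) = 4.84. pH = pKa + log([A⁻]/[HA]) = 4.84 + log(0.22/0.22)

pH = 4.84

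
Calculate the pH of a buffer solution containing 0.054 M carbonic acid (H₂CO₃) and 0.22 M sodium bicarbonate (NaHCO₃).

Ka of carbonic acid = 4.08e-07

pKa = -log(4.08e-07) = 6.39. pH = pKa + log([A⁻]/[HA]) = 6.39 + log(0.22/0.054)

pH = 7.00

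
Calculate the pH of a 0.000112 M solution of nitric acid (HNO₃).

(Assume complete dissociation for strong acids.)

[H⁺] = 0.000112 M for strong acid. pH = -log[H⁺] = -log(0.000112)

pH = 3.95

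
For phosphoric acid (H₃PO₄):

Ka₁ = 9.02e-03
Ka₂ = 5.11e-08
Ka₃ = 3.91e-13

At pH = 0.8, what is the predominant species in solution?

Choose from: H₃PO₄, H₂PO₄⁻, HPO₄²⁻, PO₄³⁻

pKa₁ = 2.04, pKa₂ = 7.29, pKa₃ = 12.41. For a polyprotic acid the predominant species crosses at each pKa: below pKa_n the protonated form dominates, above it the deprotonated form does. At pH = 0.8, the predominant species is H₃PO₄.

H₃PO₄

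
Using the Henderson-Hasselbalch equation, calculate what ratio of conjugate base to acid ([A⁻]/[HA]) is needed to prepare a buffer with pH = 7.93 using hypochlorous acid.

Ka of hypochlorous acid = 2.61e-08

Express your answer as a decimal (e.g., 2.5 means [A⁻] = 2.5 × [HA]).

pKa = -log(2.61e-08) = 7.5834. pH = pKa + log([A⁻]/[HA]), so log([A⁻]/[HA]) = pH − pKa = 7.93 − 7.5834 = 0.3466. [A⁻]/[HA] = 10^(0.3466) = 2.22

[A⁻]/[HA] = 2.22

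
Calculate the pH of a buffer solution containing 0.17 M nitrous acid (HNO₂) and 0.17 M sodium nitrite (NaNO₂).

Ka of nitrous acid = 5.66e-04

pKa = -log(5.66e-04) = 3.25. pH = pKa + log([A⁻]/[HA]) = 3.25 + log(0.17/0.17)

pH = 3.25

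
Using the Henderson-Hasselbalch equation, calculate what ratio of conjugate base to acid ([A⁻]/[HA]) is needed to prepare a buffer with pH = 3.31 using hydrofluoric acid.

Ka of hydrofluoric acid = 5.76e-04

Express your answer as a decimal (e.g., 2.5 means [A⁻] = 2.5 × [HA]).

pKa = -log(5.76e-04) = 3.2396. pH = pKa + log([A⁻]/[HA]), so log([A⁻]/[HA]) = pH − pKa = 3.31 − 3.2396 = 0.0704. [A⁻]/[HA] = 10^(0.0704) = 1.18

[A⁻]/[HA] = 1.18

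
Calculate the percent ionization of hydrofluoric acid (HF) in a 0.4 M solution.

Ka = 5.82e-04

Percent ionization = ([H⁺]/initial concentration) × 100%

Using Ka equilibrium: x² + Ka×x - Ka×C = 0. Solving: [H⁺] = 1.4970e-02. Percent = (1.4970e-02/0.4) × 100

Percent ionization = 3.74%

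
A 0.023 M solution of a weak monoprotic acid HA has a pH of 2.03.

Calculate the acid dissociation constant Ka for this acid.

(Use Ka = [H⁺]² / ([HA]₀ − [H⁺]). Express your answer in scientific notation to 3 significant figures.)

[H⁺] = 10^(−pH) = 10^(−2.03) = 9.333e-03 M. For HA ⇌ H⁺ + A⁻, Ka = [H⁺][A⁻]/[HA] = [H⁺]² / ([HA]₀ − [H⁺]) = (9.333e-03)² / (0.023 − 9.333e-03) = 6.37e-03.

K_a = 6.37e-03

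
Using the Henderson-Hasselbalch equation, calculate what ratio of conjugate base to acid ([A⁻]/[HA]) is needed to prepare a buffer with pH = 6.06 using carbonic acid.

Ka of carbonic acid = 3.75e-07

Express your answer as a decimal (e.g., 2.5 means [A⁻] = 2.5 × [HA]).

pKa = -log(3.75e-07) = 6.4260. pH = pKa + log([A⁻]/[HA]), so log([A⁻]/[HA]) = pH − pKa = 6.06 − 6.4260 = -0.3660. [A⁻]/[HA] = 10^(-0.3660) = 0.431

[A⁻]/[HA] = 0.431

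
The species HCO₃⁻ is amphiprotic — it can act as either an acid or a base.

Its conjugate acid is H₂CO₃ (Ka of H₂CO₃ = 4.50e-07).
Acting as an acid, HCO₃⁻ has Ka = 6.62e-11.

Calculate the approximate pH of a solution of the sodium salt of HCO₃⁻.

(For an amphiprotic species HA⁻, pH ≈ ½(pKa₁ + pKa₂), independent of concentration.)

pKa₁ = -log(4.50e-07) = 6.35; pKa₂ = -log(6.62e-11) = 10.18. For an amphiprotic species, pH ≈ ½(pKa₁ + pKa₂) = ½(6.35 + 10.18) = 8.26.

pH = 8.26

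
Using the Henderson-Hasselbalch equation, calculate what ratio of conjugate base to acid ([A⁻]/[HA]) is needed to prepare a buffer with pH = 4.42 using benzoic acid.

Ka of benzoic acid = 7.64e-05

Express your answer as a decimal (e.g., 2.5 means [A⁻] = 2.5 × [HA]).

pKa = -log(7.64e-05) = 4.1169. pH = pKa + log([A⁻]/[HA]), so log([A⁻]/[HA]) = pH − pKa = 4.42 − 4.1169 = 0.3031. [A⁻]/[HA] = 10^(0.3031) = 2.01

[A⁻]/[HA] = 2.01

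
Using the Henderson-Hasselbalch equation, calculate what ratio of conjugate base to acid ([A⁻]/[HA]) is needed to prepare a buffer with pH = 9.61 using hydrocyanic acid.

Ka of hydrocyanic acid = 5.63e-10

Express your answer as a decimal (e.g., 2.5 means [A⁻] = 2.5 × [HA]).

pKa = -log(5.63e-10) = 9.2495. pH = pKa + log([A⁻]/[HA]), so log([A⁻]/[HA]) = pH − pKa = 9.61 − 9.2495 = 0.3605. [A⁻]/[HA] = 10^(0.3605) = 2.29

[A⁻]/[HA] = 2.29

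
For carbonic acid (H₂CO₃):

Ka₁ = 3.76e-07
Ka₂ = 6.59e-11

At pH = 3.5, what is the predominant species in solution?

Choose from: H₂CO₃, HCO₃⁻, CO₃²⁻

pKa₁ = 6.42, pKa₂ = 10.18. For a polyprotic acid the predominant species crosses at each pKa: below pKa_n the protonated form dominates, above it the deprotonated form does. At pH = 3.5, the predominant species is H₂CO₃.

H₂CO₃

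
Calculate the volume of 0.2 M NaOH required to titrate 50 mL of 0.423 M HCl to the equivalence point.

At equivalence: moles acid = moles base. moles HCl = 0.423 × 50/1000 = 0.02115 mol. V_base = moles / 0.2 × 1000 = 105.7 mL.

V_{base} = 105.7 mL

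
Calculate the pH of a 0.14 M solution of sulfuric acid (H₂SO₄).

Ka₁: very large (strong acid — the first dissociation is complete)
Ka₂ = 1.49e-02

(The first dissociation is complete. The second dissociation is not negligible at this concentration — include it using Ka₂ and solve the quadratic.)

First dissociation is complete: [H⁺]₀ = [HSO₄⁻]₀ = C = 0.14 M. Second dissociation HSO₄⁻ ⇌ H⁺ + SO₄²⁻: let x = [SO₄²⁻]. Ka₂ = (C + x)·x / (C − x) = 1.49e-02 → x² + (C + Ka₂)·x − Ka₂·C = 0 → x² + 0.15490·x − 2.086e-03 = 0. x = (−0.15490 + √(0.15490² + 4 × 2.086e-03)) / 2 = 1.2464e-02 M. [H⁺] = C + x = 0.14 + 1.2464e-02 = 1.5246e-01 M. pH = -log(1.5246e-01) = 0.82.

pH = 0.82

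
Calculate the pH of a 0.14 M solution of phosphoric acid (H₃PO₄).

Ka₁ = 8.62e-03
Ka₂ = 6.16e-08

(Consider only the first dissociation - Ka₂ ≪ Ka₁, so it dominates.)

First dissociation dominates. From Ka₁ = [H⁺][HA⁻]/[H₂A], x² + Ka₁·x − Ka₁·C = 0 with C = 0.14 M and Ka₁ = 8.62e-03. Solving: [H⁺] = (−Ka₁ + √(Ka₁² + 4·Ka₁·C)) / 2 = 3.0695e-02 M. pH = -log(3.0695e-02) = 1.51.

pH = 1.51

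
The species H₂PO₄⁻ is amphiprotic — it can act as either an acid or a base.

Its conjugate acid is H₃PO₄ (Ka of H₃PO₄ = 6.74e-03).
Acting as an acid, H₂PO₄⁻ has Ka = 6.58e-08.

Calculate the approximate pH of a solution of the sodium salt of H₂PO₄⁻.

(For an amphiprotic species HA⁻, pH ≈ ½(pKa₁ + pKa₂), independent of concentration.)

pKa₁ = -log(6.74e-03) = 2.17; pKa₂ = -log(6.58e-08) = 7.18. For an amphiprotic species, pH ≈ ½(pKa₁ + pKa₂) = ½(2.17 + 7.18) = 4.68.

pH = 4.68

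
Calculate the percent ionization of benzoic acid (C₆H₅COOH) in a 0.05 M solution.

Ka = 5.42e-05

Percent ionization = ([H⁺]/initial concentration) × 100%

Using Ka equilibrium: x² + Ka×x - Ka×C = 0. Solving: [H⁺] = 1.6193e-03. Percent = (1.6193e-03/0.05) × 100

Percent ionization = 3.24%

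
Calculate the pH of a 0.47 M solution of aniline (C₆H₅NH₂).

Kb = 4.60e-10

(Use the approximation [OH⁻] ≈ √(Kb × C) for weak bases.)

[OH⁻] = √(Kb × C) = √(4.60e-10 × 0.47) = 1.4704e-05. pOH = 4.83, pH = 14 - pOH

pH = 9.17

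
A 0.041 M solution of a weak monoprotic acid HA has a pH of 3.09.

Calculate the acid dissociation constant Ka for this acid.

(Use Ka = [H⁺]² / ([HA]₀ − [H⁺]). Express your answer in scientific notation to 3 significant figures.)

[H⁺] = 10^(−pH) = 10^(−3.09) = 8.128e-04 M. For HA ⇌ H⁺ + A⁻, Ka = [H⁺][A⁻]/[HA] = [H⁺]² / ([HA]₀ − [H⁺]) = (8.128e-04)² / (0.041 − 8.128e-04) = 1.64e-05.

K_a = 1.64e-05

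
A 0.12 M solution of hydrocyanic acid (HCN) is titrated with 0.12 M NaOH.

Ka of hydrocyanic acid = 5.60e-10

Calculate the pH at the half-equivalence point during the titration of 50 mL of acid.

At half-equivalence [HA] = [A⁻], so Henderson-Hasselbalch gives pH = pKa = -log(5.60e-10) = 9.25.

pH = pKa = 9.25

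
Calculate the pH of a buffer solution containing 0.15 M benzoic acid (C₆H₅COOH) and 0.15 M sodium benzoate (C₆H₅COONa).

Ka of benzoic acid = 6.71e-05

pKa = -log(6.71e-05) = 4.17. pH = pKa + log([A⁻]/[HA]) = 4.17 + log(0.15/0.15)

pH = 4.17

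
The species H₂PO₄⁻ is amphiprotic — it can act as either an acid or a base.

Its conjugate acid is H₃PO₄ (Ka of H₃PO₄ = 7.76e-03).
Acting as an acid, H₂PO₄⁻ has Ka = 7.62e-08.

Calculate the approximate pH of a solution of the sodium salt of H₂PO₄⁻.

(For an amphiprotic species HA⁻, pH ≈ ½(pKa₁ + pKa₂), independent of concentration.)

pKa₁ = -log(7.76e-03) = 2.11; pKa₂ = -log(7.62e-08) = 7.12. For an amphiprotic species, pH ≈ ½(pKa₁ + pKa₂) = ½(2.11 + 7.12) = 4.61.

pH = 4.61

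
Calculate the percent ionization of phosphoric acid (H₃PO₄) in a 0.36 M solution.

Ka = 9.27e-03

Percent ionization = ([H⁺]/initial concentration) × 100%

Using Ka equilibrium: x² + Ka×x - Ka×C = 0. Solving: [H⁺] = 5.3319e-02. Percent = (5.3319e-02/0.36) × 100

Percent ionization = 14.8%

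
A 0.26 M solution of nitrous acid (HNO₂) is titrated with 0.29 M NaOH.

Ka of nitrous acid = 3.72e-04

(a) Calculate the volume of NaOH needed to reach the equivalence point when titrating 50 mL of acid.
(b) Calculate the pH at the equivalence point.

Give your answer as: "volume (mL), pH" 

moles acid = 0.26 × 50/1000 = 0.013 mol; V_base = moles/0.29 × 1000 = 44.8 mL. At equivalence only the conjugate base is present: [A⁻] = 0.013/0.095 = 1.3709e-01 M. Kb = Kw/Ka = 2.69e-11; [OH⁻] = √(Kb × [A⁻]) = 1.9197e-06; pOH = 5.72; pH = 14 - pOH = 8.28.

V = 44.8 mL, pH = 8.28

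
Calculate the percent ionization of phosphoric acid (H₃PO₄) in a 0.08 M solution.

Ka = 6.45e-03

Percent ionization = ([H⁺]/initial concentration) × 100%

Using Ka equilibrium: x² + Ka×x - Ka×C = 0. Solving: [H⁺] = 1.9718e-02. Percent = (1.9718e-02/0.08) × 100

Percent ionization = 24.6%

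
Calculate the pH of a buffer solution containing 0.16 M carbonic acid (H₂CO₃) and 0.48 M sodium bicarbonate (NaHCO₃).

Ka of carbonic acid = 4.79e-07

pKa = -log(4.79e-07) = 6.32. pH = pKa + log([A⁻]/[HA]) = 6.32 + log(0.48/0.16)

pH = 6.80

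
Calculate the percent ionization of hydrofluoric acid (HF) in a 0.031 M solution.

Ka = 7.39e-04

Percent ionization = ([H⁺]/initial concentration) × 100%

Using Ka equilibrium: x² + Ka×x - Ka×C = 0. Solving: [H⁺] = 4.4311e-03. Percent = (4.4311e-03/0.031) × 100

Percent ionization = 14.3%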